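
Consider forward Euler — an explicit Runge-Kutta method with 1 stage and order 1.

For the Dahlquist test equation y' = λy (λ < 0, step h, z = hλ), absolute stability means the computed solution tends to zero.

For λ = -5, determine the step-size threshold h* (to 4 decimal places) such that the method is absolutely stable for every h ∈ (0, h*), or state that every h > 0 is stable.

(-2.0000,0); λ=-5 ⇒ h* = 0.4000.

Test eqn y'=λy, z=hλ:
  order 1, 1-stage ⇒ R(z)=1+z
  (e.g. R(-1.29)=-0.29000, |R|=0.29000)

Find x<0 with |R(x)|<1.
x=-1.29: |R|=0.2900
|R(-1.95)|=0.9500 |R(-1.23)|=0.2300 |R(-0.84)|=0.1600
Bisect:
  x_lo=-2.3828 |R|=1.3828  x_hi=-0.1768 |R|=0.8232
  mid=-1.27981 |R|=0.27981 →hi
  mid=-1.83130 |R|=0.83130 →hi
  mid=-2.10705 |R|=1.10705 →lo
  mid=-1.96917 |R|=0.96917 →hi
  mid=-2.03811 |R|=1.03811 →lo
  mid=-2.00364 |R|=1.00364 →lo
  mid=-1.98641 |R|=0.98641 →hi
  ...
  [-2.00001,-1.99987] ⇒ x*=-2.0000
Interval (-2.0000, 0).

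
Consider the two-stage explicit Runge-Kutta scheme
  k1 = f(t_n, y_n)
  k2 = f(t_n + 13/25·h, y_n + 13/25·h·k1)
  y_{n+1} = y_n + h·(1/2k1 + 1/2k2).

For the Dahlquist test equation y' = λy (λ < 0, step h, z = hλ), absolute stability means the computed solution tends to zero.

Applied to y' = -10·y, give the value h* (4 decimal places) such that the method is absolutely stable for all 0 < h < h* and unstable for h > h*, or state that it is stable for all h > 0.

(-3.8462,0); λ=-10 ⇒ h* = (50/13)/10 = 0.3846.

With y'=λy (z=hλ):
  k1=λy_n ⇒ h·k1=z·y_n;  k2=λ(1+13/25z)y_n ⇒ h·k2=z(1+13/25z)y_n
  y_{n+1}/y_n = 1 + 1/2z + 1/2z(1+13/25z) = 1 + z + 13/50z²
  Hence R(z) = 1 + z + 13/50z².

Find x<0 with |R(x)|<1.
x=-0.38: |R|=0.6575
R=1: x+13/50x²=0 ⇒ x=−50/13=-3.8462; min R=1−1/(4·13/50)=0.0385>−1
Confirm numerically:
  x=-2.845: |R|=0.25945 <1
  x=-2.421: |R|=0.10292 <1
  x=-2.419: |R|=0.10241 <1
  x=-2.006: |R|=0.04025 <1
  x=-4.023: |R|=1.18498 >1
  x=-4.021: |R|=1.18279 >1
Stable set (-3.8462, 0).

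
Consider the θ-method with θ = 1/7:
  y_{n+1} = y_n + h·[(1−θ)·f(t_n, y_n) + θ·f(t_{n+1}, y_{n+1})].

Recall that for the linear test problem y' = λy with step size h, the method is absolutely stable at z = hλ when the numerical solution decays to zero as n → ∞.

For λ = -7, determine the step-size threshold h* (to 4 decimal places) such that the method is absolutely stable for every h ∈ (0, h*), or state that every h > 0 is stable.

(-2.8000,0); λ=-7 ⇒ h* = (14/5)/7 = 0.4000.

Set f=λy, z=hλ:
  y_{n+1} = y_n + z·[6/7·y_n + 1/7·y_{n+1}] ⇒ (1 − 1/7z)y_{n+1} = (1 + 6/7z)y_n
  ⇒ R(z) = (1 + 6/7z)/(1 − 1/7z).

Boundary: |R(x)|=1, x<0.
x=-0.37: |R|=0.6486
R=−1: 1+6/7x = −1+1/7x ⇒ -5/7x=2 ⇒ x=2/(-5/7)=-2.8000
Confirm numerically:
  x=-2.654: |R|=0.92438 <1
  x=-2.323: |R|=0.74418 <1
  x=-1.561: |R|=0.27637 <1
  x=-3.332: |R|=1.25745 >1
  x=-2.958: |R|=1.07933 >1
  x=-2.864: |R|=1.03244 >1
Stable set (-2.8000, 0).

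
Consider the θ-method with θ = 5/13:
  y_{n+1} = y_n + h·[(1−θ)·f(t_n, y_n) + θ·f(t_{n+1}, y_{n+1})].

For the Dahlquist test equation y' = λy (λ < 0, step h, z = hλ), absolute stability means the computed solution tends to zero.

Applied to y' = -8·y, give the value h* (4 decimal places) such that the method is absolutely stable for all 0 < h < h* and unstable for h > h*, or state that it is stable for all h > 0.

On y'=λy, z=hλ:
  y_{n+1} = y_n + z·[8/13·y_n + 5/13·y_{n+1}] ⇒ (1 − 5/13z)y_{n+1} = (1 + 8/13z)y_n
  so R(z) = (1 + 8/13z)/(1 − 5/13z).

Find x<0 with |R(x)|<1.
x=-0.78: |R|=0.4000
R=−1: 1+8/13x = −1+5/13x ⇒ -3/13x=2 ⇒ x=2/(-3/13)=-8.6667
Confirm numerically:
  x=-7.915: |R|=0.95711 <1
  x=-6.339: |R|=0.84376 <1
  x=-4.713: |R|=0.67562 <1
  x=-8.974: |R|=1.01593 >1
  x=-8.773: |R|=1.00561 >1
Interval (-8.6667, 0).

(-8.6667,0); λ=-8 ⇒ h* = (26/3)/8 = 1.0833.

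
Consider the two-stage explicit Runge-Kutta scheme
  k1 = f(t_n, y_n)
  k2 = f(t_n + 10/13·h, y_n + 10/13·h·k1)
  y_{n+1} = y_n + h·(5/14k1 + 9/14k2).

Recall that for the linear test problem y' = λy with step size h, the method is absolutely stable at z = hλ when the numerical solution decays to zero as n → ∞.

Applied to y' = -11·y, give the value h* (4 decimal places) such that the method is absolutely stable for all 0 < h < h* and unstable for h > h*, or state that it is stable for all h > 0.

Set f=λy, z=hλ:
  k1=λy_n ⇒ h·k1=z·y_n;  k2=λ(1+10/13z)y_n ⇒ h·k2=z(1+10/13z)y_n
  y_{n+1}/y_n = 1 + 5/14z + 9/14z(1+10/13z) = 1 + z + 45/91z²
  so R(z) = 1 + z + 45/91z².

Find x<0 with |R(x)|<1.
x=-1.2: |R|=0.5121
R=1: x+45/91x²=0 ⇒ x=−91/45=-2.0222; min R=1−1/(4·45/91)=0.4944>−1
Confirm numerically:
  x=-1.298: |R|=0.53514 <1
  x=-1.074: |R|=0.49640 <1
  x=-1.028: |R|=0.49459 <1
  x=-0.990: |R|=0.49466 <1
  x=-2.446: |R|=1.51258 >1
  x=-2.271: |R|=1.27938 >1
So |R|<1 on (-2.0222, 0).

(-2.0222,0); λ=-11 ⇒ h* = (91/45)/11 = 0.1838.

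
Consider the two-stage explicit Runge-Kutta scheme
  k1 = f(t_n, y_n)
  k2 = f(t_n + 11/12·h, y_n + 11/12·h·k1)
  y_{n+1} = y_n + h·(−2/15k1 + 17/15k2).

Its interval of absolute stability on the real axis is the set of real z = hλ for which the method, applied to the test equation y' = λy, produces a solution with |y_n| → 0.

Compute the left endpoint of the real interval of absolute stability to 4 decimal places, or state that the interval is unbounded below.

left endpoint -0.9626.

Test eqn y'=λy, z=hλ:
  k1=λy_n ⇒ h·k1=z·y_n;  k2=λ(1+11/12z)y_n ⇒ h·k2=z(1+11/12z)y_n
  y_{n+1}/y_n = 1 − 2/15z + 17/15z(1+11/12z) = 1 + z + 187/180z²
  so R(z) = 1 + z + 187/180z².

Boundary: |R(x)|=1, x<0.
x=-0.76: |R|=0.8401
R=1: x+187/180x²=0 ⇒ x=−180/187=-0.9626; min R=1−1/(4·187/180)=0.7594>−1
Confirm numerically:
  x=-0.932: |R|=0.97040 <1
  x=-0.717: |R|=0.81708 <1
  x=-0.482: |R|=0.75936 <1
  x=-1.259: |R|=1.38772 >1
  x=-1.215: |R|=1.31863 >1
Interval (-0.9626, 0).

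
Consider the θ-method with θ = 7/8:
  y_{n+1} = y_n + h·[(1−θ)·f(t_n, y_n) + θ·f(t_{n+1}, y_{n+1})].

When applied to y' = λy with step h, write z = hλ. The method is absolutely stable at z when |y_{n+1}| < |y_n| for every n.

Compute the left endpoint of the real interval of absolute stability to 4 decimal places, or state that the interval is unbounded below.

interval (−∞, 0).

With y'=λy (z=hλ):
  y_{n+1} = y_n + z·[1/8·y_n + 7/8·y_{n+1}] ⇒ (1 − 7/8z)y_{n+1} = (1 + 1/8z)y_n
  Hence R(z) = (1 + 1/8z)/(1 − 7/8z).

Find x<0 with |R(x)|<1.
x=-0.57: |R|=0.6197
x=-2: |R|=0.2727
x=-10: |R|=0.0256
x=-100: |R|=0.1299
θ=7/8≥1/2 ⇒ |1+1/8x|<|1−7/8x| ∀x<0 ⇒ interval (−∞,0).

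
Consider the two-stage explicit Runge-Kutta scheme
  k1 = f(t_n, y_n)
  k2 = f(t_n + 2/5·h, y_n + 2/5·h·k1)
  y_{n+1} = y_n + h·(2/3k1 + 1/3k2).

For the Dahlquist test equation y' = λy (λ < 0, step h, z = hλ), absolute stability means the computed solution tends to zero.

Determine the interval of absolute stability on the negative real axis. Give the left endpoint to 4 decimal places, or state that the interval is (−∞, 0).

(-7.5000, 0).

Test eqn y'=λy, z=hλ:
  k1=λy_n ⇒ h·k1=z·y_n;  k2=λ(1+2/5z)y_n ⇒ h·k2=z(1+2/5z)y_n
  y_{n+1}/y_n = 1 + 2/3z + 1/3z(1+2/5z) = 1 + z + 2/15z²
  ⇒ R(z) = 1 + z + 2/15z².

Find x<0 with |R(x)|<1.
x=-0.49: |R|=0.5420
R=1: x+2/15x²=0 ⇒ x=−15/2=-7.5000; min R=1−1/(4·2/15)=-0.8750>−1
Confirm numerically:
  x=-7.471: |R|=0.97111 <1
  x=-7.174: |R|=0.68817 <1
  x=-5.486: |R|=0.47317 <1
  x=-3.095: |R|=0.81780 <1
  x=-7.887: |R|=1.40697 >1
  x=-7.729: |R|=1.23599 >1
  x=-7.562: |R|=1.06251 >1
Stable set (-7.5000, 0).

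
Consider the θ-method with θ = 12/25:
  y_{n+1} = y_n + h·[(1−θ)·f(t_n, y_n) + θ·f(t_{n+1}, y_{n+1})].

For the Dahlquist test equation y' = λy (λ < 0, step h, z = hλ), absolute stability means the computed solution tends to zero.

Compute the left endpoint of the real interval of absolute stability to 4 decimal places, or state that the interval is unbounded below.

left endpoint -50.0000.

Set f=λy, z=hλ:
  y_{n+1} = y_n + z·[13/25·y_n + 12/25·y_{n+1}] ⇒ (1 − 12/25z)y_{n+1} = (1 + 13/25z)y_n
  Hence R(z) = (1 + 13/25z)/(1 − 12/25z).

Find x<0 with |R(x)|<1.
x=-0.49: |R|=0.6033
R=−1: 1+13/25x = −1+12/25x ⇒ -1/25x=2 ⇒ x=2/(-1/25)=-50.0000
Confirm numerically:
  x=-41.552: |R|=0.98387 <1
  x=-39.629: |R|=0.97928 <1
  x=-27.457: |R|=0.93641 <1
  x=-26.160: |R|=0.92966 <1
  x=-50.517: |R|=1.00082 >1
  x=-50.460: |R|=1.00073 >1
  x=-50.309: |R|=1.00049 >1
Stable set (-50.0000, 0).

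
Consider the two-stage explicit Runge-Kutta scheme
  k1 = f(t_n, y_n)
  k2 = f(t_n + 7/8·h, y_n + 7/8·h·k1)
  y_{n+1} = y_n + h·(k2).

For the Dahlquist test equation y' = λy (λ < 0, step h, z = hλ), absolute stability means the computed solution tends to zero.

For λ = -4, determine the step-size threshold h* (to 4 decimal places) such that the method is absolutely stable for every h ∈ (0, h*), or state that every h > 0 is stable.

On y'=λy, z=hλ:
  k1=λy_n ⇒ h·k1=z·y_n;  k2=λ(1+7/8z)y_n ⇒ h·k2=z(1+7/8z)y_n
  y_{n+1}/y_n = 1 + z(1+7/8z) = 1 + z + 7/8z²
  ⇒ R(z) = 1 + z + 7/8z².

Need |R(x)|<1, x<0.
x=-0.59: |R|=0.7146
R=1: x+7/8x²=0 ⇒ x=−8/7=-1.1429; min R=1−1/(4·7/8)=0.7143>−1
Confirm numerically:
  x=-1.105: |R|=0.96340 <1
  x=-0.944: |R|=0.83574 <1
  x=-0.670: |R|=0.72279 <1
  x=-1.563: |R|=1.57460 >1
  x=-1.534: |R|=1.52501 >1
Stable set (-1.1429, 0).

(-1.1429,0); λ=-4 ⇒ h* = (8/7)/4 = 0.2857.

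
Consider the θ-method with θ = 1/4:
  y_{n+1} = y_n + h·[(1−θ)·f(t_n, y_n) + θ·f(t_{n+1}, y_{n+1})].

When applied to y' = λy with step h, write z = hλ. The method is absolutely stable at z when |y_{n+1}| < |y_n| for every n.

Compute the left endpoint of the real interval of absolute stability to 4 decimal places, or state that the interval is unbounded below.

left endpoint -4.0000.

Set f=λy, z=hλ:
  y_{n+1} = y_n + z·[3/4·y_n + 1/4·y_{n+1}] ⇒ (1 − 1/4z)y_{n+1} = (1 + 3/4z)y_n
  ⇒ R(z) = (1 + 3/4z)/(1 − 1/4z).

Solve |R(x)|<1 on ℝ⁻.
x=-1.77: |R|=0.2270
R=−1: 1+3/4x = −1+1/4x ⇒ -1/2x=2 ⇒ x=2/(-1/2)=-4.0000
Confirm numerically:
  x=-3.469: |R|=0.85781 <1
  x=-3.400: |R|=0.83784 <1
  x=-3.078: |R|=0.73947 <1
  x=-1.707: |R|=0.19643 <1
  x=-4.584: |R|=1.13607 >1
  x=-4.317: |R|=1.07623 >1
So |R|<1 on (-4.0000, 0).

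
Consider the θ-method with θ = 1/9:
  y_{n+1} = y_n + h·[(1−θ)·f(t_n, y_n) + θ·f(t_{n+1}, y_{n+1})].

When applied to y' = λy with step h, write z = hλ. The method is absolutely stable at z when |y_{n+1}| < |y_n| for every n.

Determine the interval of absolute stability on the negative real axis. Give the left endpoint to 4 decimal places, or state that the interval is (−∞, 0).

z∈(-2.5714,0).

On y'=λy, z=hλ:
  y_{n+1} = y_n + z·[8/9·y_n + 1/9·y_{n+1}] ⇒ (1 − 1/9z)y_{n+1} = (1 + 8/9z)y_n
  ⇒ R(z) = (1 + 8/9z)/(1 − 1/9z).

Need |R(x)|<1, x<0.
x=-1.31: |R|=0.1435
R=−1: 1+8/9x = −1+1/9x ⇒ -7/9x=2 ⇒ x=2/(-7/9)=-2.5714
Confirm numerically:
  x=-2.495: |R|=0.95346 <1
  x=-1.642: |R|=0.38865 <1
  x=-1.472: |R|=0.26509 <1
  x=-2.815: |R|=1.14431 >1
  x=-2.804: |R|=1.13792 >1
  x=-2.604: |R|=1.01965 >1
So |R|<1 on (-2.5714, 0).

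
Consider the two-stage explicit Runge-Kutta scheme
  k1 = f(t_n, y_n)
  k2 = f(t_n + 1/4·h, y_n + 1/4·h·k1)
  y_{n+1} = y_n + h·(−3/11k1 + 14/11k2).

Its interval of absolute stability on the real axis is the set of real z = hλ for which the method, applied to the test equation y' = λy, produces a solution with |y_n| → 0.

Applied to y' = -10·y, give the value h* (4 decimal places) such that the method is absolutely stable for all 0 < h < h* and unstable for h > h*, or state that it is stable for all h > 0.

(-3.1429,0); λ=-10 ⇒ h* = (22/7)/10 = 0.3143.

Test eqn y'=λy, z=hλ:
  k1=λy_n ⇒ h·k1=z·y_n;  k2=λ(1+1/4z)y_n ⇒ h·k2=z(1+1/4z)y_n
  y_{n+1}/y_n = 1 − 3/11z + 14/11z(1+1/4z) = 1 + z + 7/22z²
  Hence R(z) = 1 + z + 7/22z².

Find x<0 with |R(x)|<1.
x=-1.11: |R|=0.2820
R=1: x+7/22x²=0 ⇒ x=−22/7=-3.1429; min R=1−1/(4·7/22)=0.2143>−1
Confirm numerically:
  x=-1.942: |R|=0.25798 <1
  x=-1.790: |R|=0.22949 <1
  x=-1.453: |R|=0.21875 <1
  x=-1.370: |R|=0.22720 <1
  x=-3.604: |R|=1.52881 >1
  x=-3.535: |R|=1.44107 >1
Interval (-3.1429, 0).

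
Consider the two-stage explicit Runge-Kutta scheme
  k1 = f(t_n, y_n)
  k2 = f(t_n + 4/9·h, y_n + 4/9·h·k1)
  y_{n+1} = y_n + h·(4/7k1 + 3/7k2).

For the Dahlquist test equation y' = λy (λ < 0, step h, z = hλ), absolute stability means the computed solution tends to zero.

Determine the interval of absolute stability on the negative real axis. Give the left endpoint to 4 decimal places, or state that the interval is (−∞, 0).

Set f=λy, z=hλ:
  k1=λy_n ⇒ h·k1=z·y_n;  k2=λ(1+4/9z)y_n ⇒ h·k2=z(1+4/9z)y_n
  y_{n+1}/y_n = 1 + 4/7z + 3/7z(1+4/9z) = 1 + z + 4/21z²
  R(z) = 1 + z + 4/21z².

Need |R(x)|<1, x<0.
x=-0.87: |R|=0.2742
R=1: x+4/21x²=0 ⇒ x=−21/4=-5.2500; min R=1−1/(4·4/21)=-0.3125>−1
Confirm numerically:
  x=-4.757: |R|=0.55330 <1
  x=-4.718: |R|=0.52191 <1
  x=-3.088: |R|=0.27167 <1
  x=-5.638: |R|=1.41668 >1
  x=-5.622: |R|=1.39836 >1
  x=-5.298: |R|=1.04844 >1
Interval (-5.2500, 0).

z∈(-5.2500,0).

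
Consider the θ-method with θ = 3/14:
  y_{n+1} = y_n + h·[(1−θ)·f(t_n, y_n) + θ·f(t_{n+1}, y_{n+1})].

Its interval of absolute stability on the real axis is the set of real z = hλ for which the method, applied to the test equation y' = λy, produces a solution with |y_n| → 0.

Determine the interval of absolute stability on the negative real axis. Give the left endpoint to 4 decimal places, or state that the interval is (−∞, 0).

Set f=λy, z=hλ:
  y_{n+1} = y_n + z·[11/14·y_n + 3/14·y_{n+1}] ⇒ (1 − 3/14z)y_{n+1} = (1 + 11/14z)y_n
  ⇒ R(z) = (1 + 11/14z)/(1 − 3/14z).

Need |R(x)|<1, x<0.
x=-1.4: |R|=0.0769
R=−1: 1+11/14x = −1+3/14x ⇒ -4/7x=2 ⇒ x=2/(-4/7)=-3.5000
Confirm numerically:
  x=-2.121: |R|=0.45823 <1
  x=-1.949: |R|=0.37482 <1
  x=-1.878: |R|=0.33911 <1
  x=-4.024: |R|=1.16079 >1
  x=-3.813: |R|=1.09843 >1
  x=-3.654: |R|=1.04936 >1
So |R|<1 on (-3.5000, 0).

(-3.5000, 0).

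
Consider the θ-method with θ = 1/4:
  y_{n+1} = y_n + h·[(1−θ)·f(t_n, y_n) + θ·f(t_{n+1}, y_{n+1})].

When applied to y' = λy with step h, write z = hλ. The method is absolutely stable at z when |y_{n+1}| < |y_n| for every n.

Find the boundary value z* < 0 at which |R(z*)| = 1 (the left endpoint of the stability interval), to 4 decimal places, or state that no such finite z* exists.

z* = -4.0000.

On y'=λy, z=hλ:
  y_{n+1} = y_n + z·[3/4·y_n + 1/4·y_{n+1}] ⇒ (1 − 1/4z)y_{n+1} = (1 + 3/4z)y_n
  Hence R(z) = (1 + 3/4z)/(1 − 1/4z).

Need |R(x)|<1, x<0.
x=-1.17: |R|=0.0948
R=−1: 1+3/4x = −1+1/4x ⇒ -1/2x=2 ⇒ x=2/(-1/2)=-4.0000
Confirm numerically:
  x=-3.508: |R|=0.86894 <1
  x=-2.534: |R|=0.55127 <1
  x=-2.164: |R|=0.40428 <1
  x=-4.545: |R|=1.12756 >1
  x=-4.362: |R|=1.08658 >1
  x=-4.057: |R|=1.01415 >1
Stable set (-4.0000, 0).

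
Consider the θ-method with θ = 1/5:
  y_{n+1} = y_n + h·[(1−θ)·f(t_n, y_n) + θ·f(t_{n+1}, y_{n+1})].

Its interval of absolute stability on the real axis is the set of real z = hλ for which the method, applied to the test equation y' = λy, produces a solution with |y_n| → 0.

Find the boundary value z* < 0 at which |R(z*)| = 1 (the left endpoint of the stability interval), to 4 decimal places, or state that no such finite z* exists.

With y'=λy (z=hλ):
  y_{n+1} = y_n + z·[4/5·y_n + 1/5·y_{n+1}] ⇒ (1 − 1/5z)y_{n+1} = (1 + 4/5z)y_n
  Hence R(z) = (1 + 4/5z)/(1 − 1/5z).

Need |R(x)|<1, x<0.
x=-1.75: |R|=0.2963
R=−1: 1+4/5x = −1+1/5x ⇒ -3/5x=2 ⇒ x=2/(-3/5)=-3.3333
Confirm numerically:
  x=-3.094: |R|=0.91129 <1
  x=-2.866: |R|=0.82176 <1
  x=-2.766: |R|=0.78084 <1
  x=-2.305: |R|=0.57769 <1
  x=-3.722: |R|=1.13368 >1
  x=-3.616: |R|=1.09842 >1
  x=-3.596: |R|=1.09167 >1
Stable set (-3.3333, 0).

z* = -3.3333.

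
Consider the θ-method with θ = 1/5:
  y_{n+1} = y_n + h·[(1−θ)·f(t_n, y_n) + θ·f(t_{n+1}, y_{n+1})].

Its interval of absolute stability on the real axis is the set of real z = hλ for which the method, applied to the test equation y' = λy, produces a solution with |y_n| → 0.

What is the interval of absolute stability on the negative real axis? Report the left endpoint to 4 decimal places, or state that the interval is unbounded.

z∈(-3.3333,0).

On y'=λy, z=hλ:
  y_{n+1} = y_n + z·[4/5·y_n + 1/5·y_{n+1}] ⇒ (1 − 1/5z)y_{n+1} = (1 + 4/5z)y_n
  so R(z) = (1 + 4/5z)/(1 − 1/5z).

Boundary: |R(x)|=1, x<0.
x=-0.85: |R|=0.2735
R=−1: 1+4/5x = −1+1/5x ⇒ -3/5x=2 ⇒ x=2/(-3/5)=-3.3333
Confirm numerically:
  x=-2.868: |R|=0.82257 <1
  x=-2.318: |R|=0.58377 <1
  x=-1.368: |R|=0.07412 <1
  x=-3.626: |R|=1.10179 >1
  x=-3.439: |R|=1.03756 >1
Stable set (-3.3333, 0).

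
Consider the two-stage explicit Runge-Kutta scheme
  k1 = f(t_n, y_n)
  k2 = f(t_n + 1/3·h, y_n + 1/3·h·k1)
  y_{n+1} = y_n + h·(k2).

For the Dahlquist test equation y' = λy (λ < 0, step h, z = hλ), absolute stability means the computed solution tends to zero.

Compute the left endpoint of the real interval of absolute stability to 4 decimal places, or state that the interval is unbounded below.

z* = -3.0000.

With y'=λy (z=hλ):
  k1=λy_n ⇒ h·k1=z·y_n;  k2=λ(1+1/3z)y_n ⇒ h·k2=z(1+1/3z)y_n
  y_{n+1}/y_n = 1 + z(1+1/3z) = 1 + z + 1/3z²
  R(z) = 1 + z + 1/3z².

Find x<0 with |R(x)|<1.
x=-1.09: |R|=0.3060
R=1: x+1/3x²=0 ⇒ x=−3=-3.0000; min R=1−1/(4·1/3)=0.2500>−1
Confirm numerically:
  x=-2.573: |R|=0.63378 <1
  x=-1.834: |R|=0.28719 <1
  x=-1.529: |R|=0.25028 <1
  x=-1.458: |R|=0.25059 <1
  x=-3.386: |R|=1.43567 >1
  x=-3.304: |R|=1.33481 >1
Stable set (-3.0000, 0).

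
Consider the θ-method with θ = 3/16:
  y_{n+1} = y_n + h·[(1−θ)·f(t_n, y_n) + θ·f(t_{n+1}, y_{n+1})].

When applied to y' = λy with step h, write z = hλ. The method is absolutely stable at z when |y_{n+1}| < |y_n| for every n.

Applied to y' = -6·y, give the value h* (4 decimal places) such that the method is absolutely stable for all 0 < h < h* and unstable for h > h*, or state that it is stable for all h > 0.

(-3.2000,0); λ=-6 ⇒ h* = (16/5)/6 = 0.5333.

Set f=λy, z=hλ:
  y_{n+1} = y_n + z·[13/16·y_n + 3/16·y_{n+1}] ⇒ (1 − 3/16z)y_{n+1} = (1 + 13/16z)y_n
  ⇒ R(z) = (1 + 13/16z)/(1 − 3/16z).

Need |R(x)|<1, x<0.
x=-1.43: |R|=0.1276
R=−1: 1+13/16x = −1+3/16x ⇒ -5/8x=2 ⇒ x=2/(-5/8)=-3.2000
Confirm numerically:
  x=-3.079: |R|=0.95205 <1
  x=-2.579: |R|=0.73838 <1
  x=-2.482: |R|=0.69376 <1
  x=-1.468: |R|=0.15115 <1
  x=-3.685: |R|=1.17926 >1
  x=-3.614: |R|=1.15424 >1
  x=-3.564: |R|=1.13637 >1
So |R|<1 on (-3.2000, 0).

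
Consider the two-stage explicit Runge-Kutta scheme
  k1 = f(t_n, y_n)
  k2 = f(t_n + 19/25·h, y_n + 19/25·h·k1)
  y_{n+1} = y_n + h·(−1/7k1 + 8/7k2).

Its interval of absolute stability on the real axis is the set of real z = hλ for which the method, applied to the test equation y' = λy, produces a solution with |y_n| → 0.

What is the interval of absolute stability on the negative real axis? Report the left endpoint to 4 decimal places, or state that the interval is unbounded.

z∈(-1.1513,0).

With y'=λy (z=hλ):
  k1=λy_n ⇒ h·k1=z·y_n;  k2=λ(1+19/25z)y_n ⇒ h·k2=z(1+19/25z)y_n
  y_{n+1}/y_n = 1 − 1/7z + 8/7z(1+19/25z) = 1 + z + 152/175z²
  Hence R(z) = 1 + z + 152/175z².

Solve |R(x)|<1 on ℝ⁻.
x=-1: |R|=0.8686
R=1: x+152/175x²=0 ⇒ x=−175/152=-1.1513; min R=1−1/(4·152/175)=0.7122>−1
Confirm numerically:
  x=-1.028: |R|=0.88989 <1
  x=-0.986: |R|=0.85842 <1
  x=-0.832: |R|=0.76925 <1
  x=-1.660: |R|=1.73344 >1
  x=-1.368: |R|=1.25747 >1
  x=-1.205: |R|=1.05619 >1
So |R|<1 on (-1.1513, 0).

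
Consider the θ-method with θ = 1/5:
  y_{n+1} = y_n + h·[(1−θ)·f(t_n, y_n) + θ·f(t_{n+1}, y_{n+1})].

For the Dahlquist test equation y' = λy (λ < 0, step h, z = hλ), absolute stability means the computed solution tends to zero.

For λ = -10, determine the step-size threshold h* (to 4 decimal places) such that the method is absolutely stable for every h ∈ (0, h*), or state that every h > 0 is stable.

(-3.3333,0); λ=-10 ⇒ h* = (10/3)/10 = 0.3333.

With y'=λy (z=hλ):
  y_{n+1} = y_n + z·[4/5·y_n + 1/5·y_{n+1}] ⇒ (1 − 1/5z)y_{n+1} = (1 + 4/5z)y_n
  R(z) = (1 + 4/5z)/(1 − 1/5z).

Need |R(x)|<1, x<0.
x=-1.24: |R|=0.0064
R=−1: 1+4/5x = −1+1/5x ⇒ -3/5x=2 ⇒ x=2/(-3/5)=-3.3333
Confirm numerically:
  x=-2.751: |R|=0.77461 <1
  x=-2.236: |R|=0.54505 <1
  x=-2.216: |R|=0.53548 <1
  x=-3.896: |R|=1.18975 >1
  x=-3.365: |R|=1.01136 >1
Interval (-3.3333, 0).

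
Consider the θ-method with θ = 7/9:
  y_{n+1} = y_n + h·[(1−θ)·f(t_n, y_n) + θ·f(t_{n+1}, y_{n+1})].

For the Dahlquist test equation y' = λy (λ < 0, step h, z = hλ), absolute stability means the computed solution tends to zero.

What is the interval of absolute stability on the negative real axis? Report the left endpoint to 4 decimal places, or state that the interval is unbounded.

interval (−∞, 0).

On y'=λy, z=hλ:
  y_{n+1} = y_n + z·[2/9·y_n + 7/9·y_{n+1}] ⇒ (1 − 7/9z)y_{n+1} = (1 + 2/9z)y_n
  Hence R(z) = (1 + 2/9z)/(1 − 7/9z).

Boundary: |R(x)|=1, x<0.
x=-1.34: |R|=0.3439
x=-2: |R|=0.2174
x=-10: |R|=0.1392
x=-100: |R|=0.2694
θ=7/9≥1/2 ⇒ |1+2/9x|<|1−7/9x| ∀x<0 ⇒ interval (−∞,0).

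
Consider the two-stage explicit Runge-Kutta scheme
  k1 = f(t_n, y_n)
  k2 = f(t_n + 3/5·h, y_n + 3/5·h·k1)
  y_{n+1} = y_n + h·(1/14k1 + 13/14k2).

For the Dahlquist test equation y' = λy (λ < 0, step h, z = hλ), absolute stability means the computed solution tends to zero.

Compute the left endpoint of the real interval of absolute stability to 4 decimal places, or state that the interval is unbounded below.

left endpoint -1.7949.

On y'=λy, z=hλ:
  k1=λy_n ⇒ h·k1=z·y_n;  k2=λ(1+3/5z)y_n ⇒ h·k2=z(1+3/5z)y_n
  y_{n+1}/y_n = 1 + 1/14z + 13/14z(1+3/5z) = 1 + z + 39/70z²
  ⇒ R(z) = 1 + z + 39/70z².

Solve |R(x)|<1 on ℝ⁻.
x=-1.6: |R|=0.8263
R=1: x+39/70x²=0 ⇒ x=−70/39=-1.7949; min R=1−1/(4·39/70)=0.5513>−1
Confirm numerically:
  x=-1.735: |R|=0.94213 <1
  x=-1.072: |R|=0.56826 <1
  x=-0.847: |R|=0.55270 <1
  x=-2.042: |R|=1.28115 >1
  x=-2.010: |R|=1.24091 >1
  x=-1.839: |R|=1.04521 >1
Interval (-1.7949, 0).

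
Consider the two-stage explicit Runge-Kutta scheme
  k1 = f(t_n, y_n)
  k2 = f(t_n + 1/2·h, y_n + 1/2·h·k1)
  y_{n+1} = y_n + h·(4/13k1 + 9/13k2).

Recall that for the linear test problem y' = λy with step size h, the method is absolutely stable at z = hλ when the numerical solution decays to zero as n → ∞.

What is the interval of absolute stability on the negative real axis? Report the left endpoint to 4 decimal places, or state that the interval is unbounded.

z∈(-2.8889,0).

Set f=λy, z=hλ:
  k1=λy_n ⇒ h·k1=z·y_n;  k2=λ(1+1/2z)y_n ⇒ h·k2=z(1+1/2z)y_n
  y_{n+1}/y_n = 1 + 4/13z + 9/13z(1+1/2z) = 1 + z + 9/26z²
  ⇒ R(z) = 1 + z + 9/26z².

Boundary: |R(x)|=1, x<0.
x=-0.8: |R|=0.4215
R=1: x+9/26x²=0 ⇒ x=−26/9=-2.8889; min R=1−1/(4·9/26)=0.2778>−1
Confirm numerically:
  x=-2.754: |R|=0.87141 <1
  x=-1.382: |R|=0.27913 <1
  x=-1.315: |R|=0.28358 <1
  x=-3.271: |R|=1.43265 >1
  x=-3.211: |R|=1.35803 >1
  x=-3.200: |R|=1.34462 >1
Interval (-2.8889, 0).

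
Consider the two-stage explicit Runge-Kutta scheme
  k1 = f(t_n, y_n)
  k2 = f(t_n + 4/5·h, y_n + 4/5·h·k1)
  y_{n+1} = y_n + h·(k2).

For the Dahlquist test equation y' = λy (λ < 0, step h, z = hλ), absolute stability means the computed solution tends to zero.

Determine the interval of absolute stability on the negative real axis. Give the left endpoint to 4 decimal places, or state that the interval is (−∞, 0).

z∈(-1.2500,0).

Test eqn y'=λy, z=hλ:
  k1=λy_n ⇒ h·k1=z·y_n;  k2=λ(1+4/5z)y_n ⇒ h·k2=z(1+4/5z)y_n
  y_{n+1}/y_n = 1 + z(1+4/5z) = 1 + z + 4/5z²
  R(z) = 1 + z + 4/5z².

Find x<0 with |R(x)|<1.
x=-0.37: |R|=0.7395
R=1: x+4/5x²=0 ⇒ x=−5/4=-1.2500; min R=1−1/(4·4/5)=0.6875>−1
Confirm numerically:
  x=-1.222: |R|=0.97263 <1
  x=-0.692: |R|=0.69109 <1
  x=-0.642: |R|=0.68773 <1
  x=-0.502: |R|=0.69960 <1
  x=-1.684: |R|=1.58468 >1
  x=-1.498: |R|=1.29720 >1
  x=-1.358: |R|=1.11733 >1
So |R|<1 on (-1.2500, 0).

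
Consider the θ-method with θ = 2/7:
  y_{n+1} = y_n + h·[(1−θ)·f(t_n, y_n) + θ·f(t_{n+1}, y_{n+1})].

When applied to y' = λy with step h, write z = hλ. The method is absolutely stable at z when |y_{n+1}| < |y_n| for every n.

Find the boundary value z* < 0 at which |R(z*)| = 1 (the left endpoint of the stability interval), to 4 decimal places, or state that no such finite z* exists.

left endpoint -4.6667.

With y'=λy (z=hλ):
  y_{n+1} = y_n + z·[5/7·y_n + 2/7·y_{n+1}] ⇒ (1 − 2/7z)y_{n+1} = (1 + 5/7z)y_n
  ⇒ R(z) = (1 + 5/7z)/(1 − 2/7z).

Find x<0 with |R(x)|<1.
x=-1.62: |R|=0.1074
R=−1: 1+5/7x = −1+2/7x ⇒ -3/7x=2 ⇒ x=2/(-3/7)=-4.6667
Confirm numerically:
  x=-4.458: |R|=0.96067 <1
  x=-3.840: |R|=0.83106 <1
  x=-2.711: |R|=0.52769 <1
  x=-5.180: |R|=1.08871 >1
  x=-4.977: |R|=1.05491 >1
  x=-4.694: |R|=1.00500 >1
So |R|<1 on (-4.6667, 0).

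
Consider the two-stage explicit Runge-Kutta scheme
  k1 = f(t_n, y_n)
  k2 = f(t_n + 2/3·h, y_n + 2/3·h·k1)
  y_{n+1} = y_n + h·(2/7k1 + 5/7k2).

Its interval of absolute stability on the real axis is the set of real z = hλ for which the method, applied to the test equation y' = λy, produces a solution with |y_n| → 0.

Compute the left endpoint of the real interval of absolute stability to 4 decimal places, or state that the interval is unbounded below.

Test eqn y'=λy, z=hλ:
  k1=λy_n ⇒ h·k1=z·y_n;  k2=λ(1+2/3z)y_n ⇒ h·k2=z(1+2/3z)y_n
  y_{n+1}/y_n = 1 + 2/7z + 5/7z(1+2/3z) = 1 + z + 10/21z²
  ⇒ R(z) = 1 + z + 10/21z².

Solve |R(x)|<1 on ℝ⁻.
x=-0.84: |R|=0.4960
R=1: x+10/21x²=0 ⇒ x=−21/10=-2.1000; min R=1−1/(4·10/21)=0.4750>−1
Confirm numerically:
  x=-2.068: |R|=0.96849 <1
  x=-1.971: |R|=0.87892 <1
  x=-1.620: |R|=0.62971 <1
  x=-1.423: |R|=0.54125 <1
  x=-2.641: |R|=1.68037 >1
  x=-2.368: |R|=1.30220 >1
  x=-2.192: |R|=1.09603 >1
Stable set (-2.1000, 0).

left endpoint -2.1000.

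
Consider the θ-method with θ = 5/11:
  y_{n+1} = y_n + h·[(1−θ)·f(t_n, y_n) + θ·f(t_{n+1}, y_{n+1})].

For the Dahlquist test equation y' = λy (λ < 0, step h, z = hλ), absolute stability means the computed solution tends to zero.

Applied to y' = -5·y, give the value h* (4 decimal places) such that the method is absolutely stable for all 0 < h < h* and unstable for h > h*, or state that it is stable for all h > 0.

On y'=λy, z=hλ:
  y_{n+1} = y_n + z·[6/11·y_n + 5/11·y_{n+1}] ⇒ (1 − 5/11z)y_{n+1} = (1 + 6/11z)y_n
  Hence R(z) = (1 + 6/11z)/(1 − 5/11z).

Find x<0 with |R(x)|<1.
x=-1.08: |R|=0.2756
R=−1: 1+6/11x = −1+5/11x ⇒ -1/11x=2 ⇒ x=2/(-1/11)=-22.0000
Confirm numerically:
  x=-16.334: |R|=0.93886 <1
  x=-10.648: |R|=0.82329 <1
  x=-9.455: |R|=0.78473 <1
  x=-9.097: |R|=0.77157 <1
  x=-22.376: |R|=1.00306 >1
  x=-22.245: |R|=1.00200 >1
  x=-22.239: |R|=1.00196 >1
Interval (-22.0000, 0).

(-22.0000,0); λ=-5 ⇒ h* = (22)/5 = 4.4000.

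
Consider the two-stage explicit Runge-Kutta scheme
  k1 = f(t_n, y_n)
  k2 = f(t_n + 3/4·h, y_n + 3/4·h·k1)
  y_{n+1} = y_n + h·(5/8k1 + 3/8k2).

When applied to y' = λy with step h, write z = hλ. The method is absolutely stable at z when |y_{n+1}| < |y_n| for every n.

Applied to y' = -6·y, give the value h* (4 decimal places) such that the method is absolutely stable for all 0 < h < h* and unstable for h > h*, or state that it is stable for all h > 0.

With y'=λy (z=hλ):
  k1=λy_n ⇒ h·k1=z·y_n;  k2=λ(1+3/4z)y_n ⇒ h·k2=z(1+3/4z)y_n
  y_{n+1}/y_n = 1 + 5/8z + 3/8z(1+3/4z) = 1 + z + 9/32z²
  ⇒ R(z) = 1 + z + 9/32z².

Need |R(x)|<1, x<0.
x=-0.62: |R|=0.4881
R=1: x+9/32x²=0 ⇒ x=−32/9=-3.5556; min R=1−1/(4·9/32)=0.1111>−1
Confirm numerically:
  x=-3.440: |R|=0.88820 <1
  x=-2.492: |R|=0.25458 <1
  x=-2.082: |R|=0.13714 <1
  x=-4.099: |R|=1.62651 >1
  x=-3.889: |R|=1.36472 >1
  x=-3.671: |R|=1.11919 >1
Stable set (-3.5556, 0).

(-3.5556,0); λ=-6 ⇒ h* = (32/9)/6 = 0.5926.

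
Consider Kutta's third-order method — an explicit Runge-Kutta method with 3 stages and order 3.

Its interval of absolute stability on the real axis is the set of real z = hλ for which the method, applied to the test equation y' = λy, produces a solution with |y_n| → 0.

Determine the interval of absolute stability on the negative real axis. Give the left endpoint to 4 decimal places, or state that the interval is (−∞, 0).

(-2.5127, 0).

Test eqn y'=λy, z=hλ:
  order 3, 3-stage ⇒ R(z)=1+z+z^2/2+z^3/6
  (e.g. R(-0.8)=0.43467, |R|=0.43467)

Need |R(x)|<1, x<0.
x=-0.8: |R|=0.4347
|R(-1.72)|=0.0889 |R(-1.51)|=0.0562 |R(-1.2)|=0.2320
Bisect:
  x_lo=-3.3292 |R|=2.9373  x_hi=-0.1466 |R|=0.8636
  mid=-1.73792 |R|=0.10259 →hi
  mid=-2.53356 |R|=1.03455 →lo
  mid=-2.13574 |R|=0.47870 →hi
  mid=-2.33465 |R|=0.73022 →hi
  mid=-2.43410 |R|=0.87529 →hi
  mid=-2.48383 |R|=0.95309 →hi
  mid=-2.50869 |R|=0.99335 →hi
  mid=-2.52113 |R|=1.01383 →lo
  mid=-2.51491 |R|=1.00356 →lo
  ...
  [-2.51277,-2.51258] ⇒ x*=-2.5127
Interval (-2.5127, 0).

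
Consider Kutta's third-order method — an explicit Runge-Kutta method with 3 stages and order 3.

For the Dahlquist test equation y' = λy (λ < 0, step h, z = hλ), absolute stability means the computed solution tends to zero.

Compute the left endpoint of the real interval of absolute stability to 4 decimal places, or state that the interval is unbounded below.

z* = -2.5127.

On y'=λy, z=hλ:
  order 3, 3-stage ⇒ R(z)=1+z+z^2/2+z^3/6
  (e.g. R(-1.42)=0.11099, |R|=0.11099)

Need |R(x)|<1, x<0.
x=-1.42: |R|=0.1110
|R(-2.82)|=1.5814 |R(-2.31)|=0.6963 |R(-1.33)|=0.1623
Bisect:
  x_lo=-2.9342 |R|=1.8399  x_hi=-0.2044 |R|=0.8151
  mid=-1.56930 |R|=0.01793 →hi
  mid=-2.25177 |R|=0.61945 →hi
  mid=-2.59300 |R|=1.13691 →lo
  mid=-2.42238 |R|=0.85748 →hi
  mid=-2.50769 |R|=0.99171 →hi
  mid=-2.55034 |R|=1.06290 →lo
  mid=-2.52902 |R|=1.02696 →lo
  mid=-2.51835 |R|=1.00925 →lo
  mid=-2.51302 |R|=1.00046 →lo
  ...
  [-2.51286,-2.51269] ⇒ x*=-2.5127
Interval (-2.5127, 0).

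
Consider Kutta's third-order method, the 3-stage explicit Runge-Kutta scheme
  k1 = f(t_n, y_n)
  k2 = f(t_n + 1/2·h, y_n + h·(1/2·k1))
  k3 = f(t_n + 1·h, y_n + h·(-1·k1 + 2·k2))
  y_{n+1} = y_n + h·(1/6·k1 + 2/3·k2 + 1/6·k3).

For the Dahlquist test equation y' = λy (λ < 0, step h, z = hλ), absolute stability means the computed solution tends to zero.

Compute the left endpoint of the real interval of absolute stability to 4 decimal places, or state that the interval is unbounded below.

left endpoint -2.5127.

With y'=λy (z=hλ):
  order 3, 3-stage ⇒ R(z)=1+z+z^2/2+z^3/6
  (e.g. R(-0.82)=0.42431, |R|=0.42431)

Solve |R(x)|<1 on ℝ⁻.
x=-0.82: |R|=0.4243
|R(-2.91)|=1.7830 |R(-2.32)|=0.7100 |R(-1.23)|=0.2163
Bisect:
  x_lo=-2.9729 |R|=1.9329  x_hi=-0.0944 |R|=0.9099
  mid=-1.53364 |R|=0.04119 →hi
  mid=-2.25325 |R|=0.62136 →hi
  mid=-2.61306 |R|=1.17271 →lo
  mid=-2.43315 |R|=0.87384 →hi
  mid=-2.52311 |R|=1.01712 →lo
  mid=-2.47813 |R|=0.94399 →hi
  mid=-2.50062 |R|=0.98017 →hi
  mid=-2.51186 |R|=0.99855 →hi
  mid=-2.51748 |R|=1.00781 →lo
  ...
  [-2.51292,-2.51274] ⇒ x*=-2.5127
Stable set (-2.5127, 0).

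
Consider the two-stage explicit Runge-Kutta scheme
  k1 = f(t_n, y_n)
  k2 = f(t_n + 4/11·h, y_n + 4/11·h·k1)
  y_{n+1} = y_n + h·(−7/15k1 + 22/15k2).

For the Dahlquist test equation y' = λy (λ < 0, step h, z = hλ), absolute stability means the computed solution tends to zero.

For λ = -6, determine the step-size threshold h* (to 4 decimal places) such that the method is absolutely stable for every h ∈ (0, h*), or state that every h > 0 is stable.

(-1.8750,0); λ=-6 ⇒ h* = (15/8)/6 = 0.3125.

With y'=λy (z=hλ):
  k1=λy_n ⇒ h·k1=z·y_n;  k2=λ(1+4/11z)y_n ⇒ h·k2=z(1+4/11z)y_n
  y_{n+1}/y_n = 1 − 7/15z + 22/15z(1+4/11z) = 1 + z + 8/15z²
  Hence R(z) = 1 + z + 8/15z².

Boundary: |R(x)|=1, x<0.
x=-1.79: |R|=0.9189
R=1: x+8/15x²=0 ⇒ x=−15/8=-1.8750; min R=1−1/(4·8/15)=0.5312>−1
Confirm numerically:
  x=-1.757: |R|=0.88943 <1
  x=-1.519: |R|=0.71159 <1
  x=-1.408: |R|=0.64931 <1
  x=-2.338: |R|=1.57733 >1
  x=-2.068: |R|=1.21287 >1
Interval (-1.8750, 0).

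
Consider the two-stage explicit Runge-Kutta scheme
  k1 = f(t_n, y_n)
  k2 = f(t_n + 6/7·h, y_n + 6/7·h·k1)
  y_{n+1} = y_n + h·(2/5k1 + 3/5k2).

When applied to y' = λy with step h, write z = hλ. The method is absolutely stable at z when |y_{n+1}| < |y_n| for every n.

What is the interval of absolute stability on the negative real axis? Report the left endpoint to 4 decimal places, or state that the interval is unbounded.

Test eqn y'=λy, z=hλ:
  k1=λy_n ⇒ h·k1=z·y_n;  k2=λ(1+6/7z)y_n ⇒ h·k2=z(1+6/7z)y_n
  y_{n+1}/y_n = 1 + 2/5z + 3/5z(1+6/7z) = 1 + z + 18/35z²
  ⇒ R(z) = 1 + z + 18/35z².

Need |R(x)|<1, x<0.
x=-0.63: |R|=0.5741
R=1: x+18/35x²=0 ⇒ x=−35/18=-1.9444; min R=1−1/(4·18/35)=0.5139>−1
Confirm numerically:
  x=-1.522: |R|=0.66933 <1
  x=-1.279: |R|=0.56229 <1
  x=-0.847: |R|=0.52195 <1
  x=-2.232: |R|=1.33008 >1
  x=-2.007: |R|=1.06457 >1
Interval (-1.9444, 0).

z∈(-1.9444,0).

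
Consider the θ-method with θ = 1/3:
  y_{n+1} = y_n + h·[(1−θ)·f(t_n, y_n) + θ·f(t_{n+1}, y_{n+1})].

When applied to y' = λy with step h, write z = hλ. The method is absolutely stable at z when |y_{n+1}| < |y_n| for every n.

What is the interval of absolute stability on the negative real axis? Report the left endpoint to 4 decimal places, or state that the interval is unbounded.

With y'=λy (z=hλ):
  y_{n+1} = y_n + z·[2/3·y_n + 1/3·y_{n+1}] ⇒ (1 − 1/3z)y_{n+1} = (1 + 2/3z)y_n
  so R(z) = (1 + 2/3z)/(1 − 1/3z).

Solve |R(x)|<1 on ℝ⁻.
x=-1.53: |R|=0.0132
R=−1: 1+2/3x = −1+1/3x ⇒ -1/3x=2 ⇒ x=2/(-1/3)=-6.0000
Confirm numerically:
  x=-4.600: |R|=0.81579 <1
  x=-2.756: |R|=0.43641 <1
  x=-2.630: |R|=0.40142 <1
  x=-2.550: |R|=0.37838 <1
  x=-6.328: |R|=1.03516 >1
  x=-6.286: |R|=1.03080 >1
Stable set (-6.0000, 0).

(-6.0000, 0).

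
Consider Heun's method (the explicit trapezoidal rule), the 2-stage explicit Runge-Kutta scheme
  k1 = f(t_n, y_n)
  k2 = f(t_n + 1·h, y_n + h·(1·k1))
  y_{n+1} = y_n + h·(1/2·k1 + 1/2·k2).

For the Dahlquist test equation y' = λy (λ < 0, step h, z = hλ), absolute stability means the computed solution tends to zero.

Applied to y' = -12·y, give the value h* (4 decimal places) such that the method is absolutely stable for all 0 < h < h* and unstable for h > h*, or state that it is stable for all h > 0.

Set f=λy, z=hλ:
  order 2, 2-stage ⇒ R(z)=1+z+z^2/2
  (e.g. R(-1.53)=0.64045, |R|=0.64045)

Find x<0 with |R(x)|<1.
x=-1.53: |R|=0.6404
|R(-2.39)|=1.4661 |R(-2.09)|=1.0940 |R(-1.37)|=0.5685
Bisect:
  x_lo=-2.3805 |R|=1.4529  x_hi=-0.1566 |R|=0.8557
  mid=-1.26854 |R|=0.53606 →hi
  mid=-1.82453 |R|=0.83993 →hi
  mid=-2.10253 |R|=1.10779 →lo
  mid=-1.96353 |R|=0.96420 →hi
  mid=-2.03303 |R|=1.03358 →lo
  mid=-1.99828 |R|=0.99828 →hi
  mid=-2.01566 |R|=1.01578 →lo
  ...
  [-2.00005,-1.99991] ⇒ x*=-2.0000
So |R|<1 on (-2.0000, 0).

(-2.0000,0); λ=-12 ⇒ h* = 0.1667.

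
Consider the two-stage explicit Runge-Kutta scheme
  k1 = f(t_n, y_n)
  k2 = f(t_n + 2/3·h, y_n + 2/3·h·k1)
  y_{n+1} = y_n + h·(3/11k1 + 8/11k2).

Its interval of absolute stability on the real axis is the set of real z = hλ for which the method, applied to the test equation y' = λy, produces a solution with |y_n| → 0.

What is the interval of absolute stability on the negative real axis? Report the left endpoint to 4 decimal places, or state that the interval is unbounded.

z∈(-2.0625,0).

With y'=λy (z=hλ):
  k1=λy_n ⇒ h·k1=z·y_n;  k2=λ(1+2/3z)y_n ⇒ h·k2=z(1+2/3z)y_n
  y_{n+1}/y_n = 1 + 3/11z + 8/11z(1+2/3z) = 1 + z + 16/33z²
  Hence R(z) = 1 + z + 16/33z².

Find x<0 with |R(x)|<1.
x=-1.07: |R|=0.4851
R=1: x+16/33x²=0 ⇒ x=−33/16=-2.0625; min R=1−1/(4·16/33)=0.4844>−1
Confirm numerically:
  x=-1.687: |R|=0.69286 <1
  x=-1.150: |R|=0.49121 <1
  x=-1.040: |R|=0.48441 <1
  x=-1.004: |R|=0.48474 <1
  x=-2.266: |R|=1.22358 >1
  x=-2.182: |R|=1.12642 >1
So |R|<1 on (-2.0625, 0).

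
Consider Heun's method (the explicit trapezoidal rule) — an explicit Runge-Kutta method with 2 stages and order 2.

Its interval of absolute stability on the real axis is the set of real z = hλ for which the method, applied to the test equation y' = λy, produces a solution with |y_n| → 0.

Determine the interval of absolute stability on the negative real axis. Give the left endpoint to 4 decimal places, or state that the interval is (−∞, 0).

(-2.0000, 0).

Set f=λy, z=hλ:
  order 2, 2-stage ⇒ R(z)=1+z+z^2/2
  (e.g. R(-0.82)=0.51620, |R|=0.51620)

Boundary: |R(x)|=1, x<0.
x=-0.82: |R|=0.5162
|R(-2.36)|=1.4248 |R(-2.05)|=1.0512 |R(-1.57)|=0.6624
Bisect:
  x_lo=-2.3654 |R|=1.4321  x_hi=-0.1613 |R|=0.8517
  mid=-1.26335 |R|=0.53468 →hi
  mid=-1.81437 |R|=0.83160 →hi
  mid=-2.08987 |R|=1.09391 →lo
  mid=-1.95212 |R|=0.95327 →hi
  mid=-2.02100 |R|=1.02122 →lo
  mid=-1.98656 |R|=0.98665 →hi
  mid=-2.00378 |R|=1.00379 →lo
  ...
  [-2.00001,-1.99988] ⇒ x*=-2.0000
So |R|<1 on (-2.0000, 0).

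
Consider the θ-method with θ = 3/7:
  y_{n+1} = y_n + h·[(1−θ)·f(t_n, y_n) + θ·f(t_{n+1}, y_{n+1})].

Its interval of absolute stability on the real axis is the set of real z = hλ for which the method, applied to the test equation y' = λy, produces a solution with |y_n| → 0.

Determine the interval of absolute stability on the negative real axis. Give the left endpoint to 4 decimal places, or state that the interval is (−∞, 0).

(-14.0000, 0).

With y'=λy (z=hλ):
  y_{n+1} = y_n + z·[4/7·y_n + 3/7·y_{n+1}] ⇒ (1 − 3/7z)y_{n+1} = (1 + 4/7z)y_n
  so R(z) = (1 + 4/7z)/(1 − 3/7z).

Boundary: |R(x)|=1, x<0.
x=-0.58: |R|=0.5355
R=−1: 1+4/7x = −1+3/7x ⇒ -1/7x=2 ⇒ x=2/(-1/7)=-14.0000
Confirm numerically:
  x=-13.812: |R|=0.99612 <1
  x=-11.572: |R|=0.94180 <1
  x=-5.612: |R|=0.64810 <1
  x=-14.594: |R|=1.01170 >1
  x=-14.428: |R|=1.00851 >1
So |R|<1 on (-14.0000, 0).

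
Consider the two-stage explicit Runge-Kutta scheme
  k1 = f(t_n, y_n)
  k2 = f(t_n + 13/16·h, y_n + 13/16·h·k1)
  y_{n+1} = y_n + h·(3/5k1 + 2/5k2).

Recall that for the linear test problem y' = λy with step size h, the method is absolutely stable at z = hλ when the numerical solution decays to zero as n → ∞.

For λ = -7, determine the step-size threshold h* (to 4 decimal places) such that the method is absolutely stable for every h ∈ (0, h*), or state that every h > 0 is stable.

(-3.0769,0); λ=-7 ⇒ h* = (40/13)/7 = 0.4396.

On y'=λy, z=hλ:
  k1=λy_n ⇒ h·k1=z·y_n;  k2=λ(1+13/16z)y_n ⇒ h·k2=z(1+13/16z)y_n
  y_{n+1}/y_n = 1 + 3/5z + 2/5z(1+13/16z) = 1 + z + 13/40z²
  so R(z) = 1 + z + 13/40z².

Find x<0 with |R(x)|<1.
x=-1.79: |R|=0.2513
R=1: x+13/40x²=0 ⇒ x=−40/13=-3.0769; min R=1−1/(4·13/40)=0.2308>−1
Confirm numerically:
  x=-2.663: |R|=0.64176 <1
  x=-2.451: |R|=0.50141 <1
  x=-2.091: |R|=0.32999 <1
  x=-1.865: |R|=0.26542 <1
  x=-3.676: |R|=1.71572 >1
  x=-3.264: |R|=1.19845 >1
Interval (-3.0769, 0).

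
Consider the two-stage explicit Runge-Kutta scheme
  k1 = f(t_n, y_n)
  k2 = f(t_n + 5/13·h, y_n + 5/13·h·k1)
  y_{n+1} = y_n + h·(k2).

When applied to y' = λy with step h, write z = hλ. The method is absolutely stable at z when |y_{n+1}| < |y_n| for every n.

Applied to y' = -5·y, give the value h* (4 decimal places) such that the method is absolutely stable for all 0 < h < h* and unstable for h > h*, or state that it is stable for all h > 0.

(-2.6000,0); λ=-5 ⇒ h* = (13/5)/5 = 0.5200.

Test eqn y'=λy, z=hλ:
  k1=λy_n ⇒ h·k1=z·y_n;  k2=λ(1+5/13z)y_n ⇒ h·k2=z(1+5/13z)y_n
  y_{n+1}/y_n = 1 + z(1+5/13z) = 1 + z + 5/13z²
  so R(z) = 1 + z + 5/13z².

Solve |R(x)|<1 on ℝ⁻.
x=-0.45: |R|=0.6279
R=1: x+5/13x²=0 ⇒ x=−13/5=-2.6000; min R=1−1/(4·5/13)=0.3500>−1
Confirm numerically:
  x=-2.224: |R|=0.67838 <1
  x=-2.210: |R|=0.66850 <1
  x=-1.580: |R|=0.38015 <1
  x=-3.003: |R|=1.46547 >1
  x=-2.858: |R|=1.28360 >1
  x=-2.790: |R|=1.20388 >1
So |R|<1 on (-2.6000, 0).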